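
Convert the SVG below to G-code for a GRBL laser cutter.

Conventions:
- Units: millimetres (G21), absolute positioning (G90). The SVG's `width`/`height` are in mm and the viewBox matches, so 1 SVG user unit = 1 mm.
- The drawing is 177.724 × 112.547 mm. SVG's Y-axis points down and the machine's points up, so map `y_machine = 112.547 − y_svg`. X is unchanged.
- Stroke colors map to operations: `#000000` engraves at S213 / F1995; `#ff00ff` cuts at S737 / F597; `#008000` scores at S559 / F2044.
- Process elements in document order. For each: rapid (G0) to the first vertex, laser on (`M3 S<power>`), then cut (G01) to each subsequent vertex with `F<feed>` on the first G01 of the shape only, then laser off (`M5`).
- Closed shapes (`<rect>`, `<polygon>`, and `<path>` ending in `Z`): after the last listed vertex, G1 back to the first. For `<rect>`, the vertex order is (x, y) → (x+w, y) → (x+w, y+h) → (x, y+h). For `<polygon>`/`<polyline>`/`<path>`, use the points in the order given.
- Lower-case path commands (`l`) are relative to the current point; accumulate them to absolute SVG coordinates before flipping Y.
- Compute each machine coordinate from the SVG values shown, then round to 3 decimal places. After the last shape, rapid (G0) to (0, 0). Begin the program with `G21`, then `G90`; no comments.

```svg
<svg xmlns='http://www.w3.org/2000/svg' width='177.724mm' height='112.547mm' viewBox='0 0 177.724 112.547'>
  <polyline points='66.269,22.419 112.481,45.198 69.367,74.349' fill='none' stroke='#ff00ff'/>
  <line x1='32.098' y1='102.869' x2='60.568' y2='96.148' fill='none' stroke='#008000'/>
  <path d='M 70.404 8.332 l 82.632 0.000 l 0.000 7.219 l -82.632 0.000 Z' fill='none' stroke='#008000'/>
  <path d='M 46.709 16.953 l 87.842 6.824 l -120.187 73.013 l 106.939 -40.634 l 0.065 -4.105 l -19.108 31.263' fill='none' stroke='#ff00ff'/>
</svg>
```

viewBox `0 0 177.724 112.547` with mm width/height → 1 unit = 1 mm. Flip: y_m = 112.547 − y_svg.

**Shape 1** — `<polyline>` open polyline, stroke `#ff00ff` → cut (S737, F597). Machine vertices: (66.269,90.128) → (112.481,67.349) → (69.367,38.198). Open path.

**Shape 2** — `<line>` line segment, stroke `#008000` → score (S559, F2044). Machine vertices: (32.098,9.678) → (60.568,16.399). Open path.

**Shape 3** — `<path>` rectangle, stroke `#008000` → score (S559, F2044). Machine vertices: (70.404,104.215) → (153.036,104.215) → (153.036,96.996) → (70.404,96.996) → (70.404,104.215). Closed: final G1 returns to the first vertex.

**Shape 4** — `<path>` open polyline, stroke `#ff00ff` → cut (S737, F597). Machine vertices: (46.709,95.594) → (134.551,88.770) → (14.364,15.757) → (121.303,56.391) → (121.368,60.496) → (102.260,29.233). Open path.

G21
G90
G0 X66.269 Y90.128
M3 S737
G01 X112.481 Y67.349 F597
G01 X69.367 Y38.198
M5
G0 X32.098 Y9.678
M3 S559
G01 X60.568 Y16.399 F2044
M5
G0 X70.404 Y104.215
M3 S559
G01 X153.036 Y104.215 F2044
G01 X153.036 Y96.996
G01 X70.404 Y96.996
G01 X70.404 Y104.215
M5
G0 X46.709 Y95.594
M3 S737
G01 X134.551 Y88.770 F597
G01 X14.364 Y15.757
G01 X121.303 Y56.391
G01 X121.368 Y60.496
G01 X102.260 Y29.233
M5
G0 X0.000 Y0.000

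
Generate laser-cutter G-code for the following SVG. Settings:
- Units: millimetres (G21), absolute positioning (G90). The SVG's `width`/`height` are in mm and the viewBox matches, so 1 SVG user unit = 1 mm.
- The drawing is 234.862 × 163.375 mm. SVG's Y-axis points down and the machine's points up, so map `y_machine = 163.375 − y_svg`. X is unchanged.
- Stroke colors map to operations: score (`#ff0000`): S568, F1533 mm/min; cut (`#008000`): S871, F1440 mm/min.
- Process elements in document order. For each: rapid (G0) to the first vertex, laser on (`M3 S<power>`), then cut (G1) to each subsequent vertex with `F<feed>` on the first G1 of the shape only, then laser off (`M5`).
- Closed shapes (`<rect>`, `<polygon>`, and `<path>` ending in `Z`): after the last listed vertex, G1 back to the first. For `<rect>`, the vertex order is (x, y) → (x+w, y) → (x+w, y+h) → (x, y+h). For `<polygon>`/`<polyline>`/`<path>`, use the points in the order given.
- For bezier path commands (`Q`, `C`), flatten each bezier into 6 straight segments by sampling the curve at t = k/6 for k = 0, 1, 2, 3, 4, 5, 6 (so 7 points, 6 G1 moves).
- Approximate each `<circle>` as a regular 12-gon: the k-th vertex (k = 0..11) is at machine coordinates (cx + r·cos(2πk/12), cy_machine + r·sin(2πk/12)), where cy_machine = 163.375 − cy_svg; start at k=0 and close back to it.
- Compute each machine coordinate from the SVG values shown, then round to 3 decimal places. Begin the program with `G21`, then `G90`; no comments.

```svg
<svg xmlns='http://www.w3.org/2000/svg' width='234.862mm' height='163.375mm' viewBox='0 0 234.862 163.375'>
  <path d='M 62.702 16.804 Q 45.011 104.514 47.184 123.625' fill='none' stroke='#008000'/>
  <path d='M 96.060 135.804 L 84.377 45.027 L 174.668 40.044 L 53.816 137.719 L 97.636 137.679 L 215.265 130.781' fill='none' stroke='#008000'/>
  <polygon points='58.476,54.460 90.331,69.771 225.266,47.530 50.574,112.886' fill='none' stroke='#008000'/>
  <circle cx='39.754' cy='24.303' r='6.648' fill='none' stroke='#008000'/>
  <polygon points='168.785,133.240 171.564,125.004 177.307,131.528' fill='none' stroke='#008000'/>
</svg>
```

G21
G90
G0 X62.702 Y146.571
M3 S871
G1 X57.357 Y119.240 F1440
G1 X53.115 Y95.720
G1 X49.977 Y76.011
G1 X47.942 Y60.113
G1 X47.011 Y48.026
G1 X47.184 Y39.750
M5
G0 X96.060 Y27.571
M3 S871
G1 X84.377 Y118.348 F1440
G1 X174.668 Y123.331
G1 X53.816 Y25.656
G1 X97.636 Y25.696
G1 X215.265 Y32.594
M5
G0 X58.476 Y108.915
M3 S871
G1 X90.331 Y93.604 F1440
G1 X225.266 Y115.845
G1 X50.574 Y50.489
G1 X58.476 Y108.915
M5
G0 X46.402 Y139.072
M3 S871
G1 X45.511 Y142.396 F1440
G1 X43.078 Y144.829
G1 X39.754 Y145.720
G1 X36.430 Y144.829
G1 X33.997 Y142.396
G1 X33.106 Y139.072
G1 X33.997 Y135.748
G1 X36.430 Y133.315
G1 X39.754 Y132.424
G1 X43.078 Y133.315
G1 X45.511 Y135.748
G1 X46.402 Y139.072
M5
G0 X168.785 Y30.135
M3 S871
G1 X171.564 Y38.371 F1440
G1 X177.307 Y31.847
G1 X168.785 Y30.135
M5

viewBox `0 0 234.862 163.375` with mm width/height → 1 unit = 1 mm. Flip: y_m = 163.375 − y_svg.

**Shape 1** — `<path>` quadratic bezier, stroke `#008000` → cut (S871, F1440). Control points (SVG): P0=(62.702,16.804), P1=(45.011,104.514), P2=(47.184,123.625); sampled at t=k/6. Machine vertices: (62.702,146.571) → (57.357,119.240) → (53.115,95.720) → (49.977,76.011) → (47.942,60.113) → (47.011,48.026) → (47.184,39.750). Open path.

**Shape 2** — `<path>` open polyline, stroke `#008000` → cut (S871, F1440). Machine vertices: (96.060,27.571) → (84.377,118.348) → (174.668,123.331) → (53.816,25.656) → (97.636,25.696) → (215.265,32.594). Open path.

**Shape 3** — `<polygon>` closed polygon, stroke `#008000` → cut (S871, F1440). Machine vertices: (58.476,108.915) → (90.331,93.604) → (225.266,115.845) → (50.574,50.489) → (58.476,108.915). Closed: final G1 returns to the first vertex.

**Shape 4** — `<circle>` circle, stroke `#008000` → cut (S871, F1440). Machine vertices: (46.402,139.072) → (45.511,142.396) → (43.078,144.829) → (39.754,145.720) → (36.430,144.829) → (33.997,142.396) → (33.106,139.072) → (33.997,135.748) → (36.430,133.315) → (39.754,132.424) → (43.078,133.315) → (45.511,135.748) → (46.402,139.072). Closed: final G1 returns to the first vertex.

**Shape 5** — `<polygon>` regular polygon, stroke `#008000` → cut (S871, F1440). Machine vertices: (168.785,30.135) → (171.564,38.371) → (177.307,31.847) → (168.785,30.135). Closed: final G1 returns to the first vertex.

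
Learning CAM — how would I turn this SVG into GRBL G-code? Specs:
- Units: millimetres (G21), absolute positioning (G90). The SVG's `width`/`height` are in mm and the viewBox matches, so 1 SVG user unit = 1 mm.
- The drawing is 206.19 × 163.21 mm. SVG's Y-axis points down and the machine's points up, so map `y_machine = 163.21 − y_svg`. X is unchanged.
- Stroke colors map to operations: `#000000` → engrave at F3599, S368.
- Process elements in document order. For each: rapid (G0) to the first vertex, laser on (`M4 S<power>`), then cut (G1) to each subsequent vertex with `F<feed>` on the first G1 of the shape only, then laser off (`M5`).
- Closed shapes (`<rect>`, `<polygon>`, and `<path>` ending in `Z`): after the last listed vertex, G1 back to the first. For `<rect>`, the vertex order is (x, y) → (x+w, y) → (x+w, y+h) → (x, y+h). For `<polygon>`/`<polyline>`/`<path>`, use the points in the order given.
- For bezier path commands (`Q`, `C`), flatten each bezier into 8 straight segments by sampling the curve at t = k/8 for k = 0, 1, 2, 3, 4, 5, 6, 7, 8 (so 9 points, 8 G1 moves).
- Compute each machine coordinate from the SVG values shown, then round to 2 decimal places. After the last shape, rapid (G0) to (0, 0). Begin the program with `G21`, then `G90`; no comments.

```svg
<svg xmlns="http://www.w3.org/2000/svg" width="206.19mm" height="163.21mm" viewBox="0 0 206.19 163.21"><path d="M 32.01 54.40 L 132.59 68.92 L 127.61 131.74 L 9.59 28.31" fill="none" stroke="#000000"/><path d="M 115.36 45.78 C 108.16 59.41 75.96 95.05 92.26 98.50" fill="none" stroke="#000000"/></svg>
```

G21
G90
G0 X32.01 Y108.81
M4 S368
G1 X132.59 Y94.29 F3599
G1 X127.61 Y31.47
G1 X9.59 Y134.90
M5
G0 X115.36 Y117.43
M4 S368
G1 X111.63 Y111.39 F3599
G1 X106.42 Y103.93
G1 X100.59 Y95.67
G1 X95.00 Y87.25
G1 X90.51 Y79.31
G1 X87.98 Y72.49
G1 X88.28 Y67.41
G1 X92.26 Y64.71
M5
G0 X0.00 Y0.00

viewBox `0 0 206.19 163.21` with mm width/height → 1 unit = 1 mm. Flip: y_m = 163.21 − y_svg.

**Shape 1** — `<path>` open polyline, stroke `#000000` → engrave (S368, F3599). Machine vertices: (32.01,108.81) → (132.59,94.29) → (127.61,31.47) → (9.59,134.90). Open path.

**Shape 2** — `<path>` cubic bezier, stroke `#000000` → engrave (S368, F3599). Control points (SVG): P0=(115.36,45.78), P1=(108.16,59.41), P2=(75.96,95.05), P3=(92.26,98.50); sampled at t=k/8. Machine vertices: (115.36,117.43) → (111.63,111.39) → (106.42,103.93) → (100.59,95.67) → (95.00,87.25) → (90.51,79.31) → (87.98,72.49) → (88.28,67.41) → (92.26,64.71). Open path.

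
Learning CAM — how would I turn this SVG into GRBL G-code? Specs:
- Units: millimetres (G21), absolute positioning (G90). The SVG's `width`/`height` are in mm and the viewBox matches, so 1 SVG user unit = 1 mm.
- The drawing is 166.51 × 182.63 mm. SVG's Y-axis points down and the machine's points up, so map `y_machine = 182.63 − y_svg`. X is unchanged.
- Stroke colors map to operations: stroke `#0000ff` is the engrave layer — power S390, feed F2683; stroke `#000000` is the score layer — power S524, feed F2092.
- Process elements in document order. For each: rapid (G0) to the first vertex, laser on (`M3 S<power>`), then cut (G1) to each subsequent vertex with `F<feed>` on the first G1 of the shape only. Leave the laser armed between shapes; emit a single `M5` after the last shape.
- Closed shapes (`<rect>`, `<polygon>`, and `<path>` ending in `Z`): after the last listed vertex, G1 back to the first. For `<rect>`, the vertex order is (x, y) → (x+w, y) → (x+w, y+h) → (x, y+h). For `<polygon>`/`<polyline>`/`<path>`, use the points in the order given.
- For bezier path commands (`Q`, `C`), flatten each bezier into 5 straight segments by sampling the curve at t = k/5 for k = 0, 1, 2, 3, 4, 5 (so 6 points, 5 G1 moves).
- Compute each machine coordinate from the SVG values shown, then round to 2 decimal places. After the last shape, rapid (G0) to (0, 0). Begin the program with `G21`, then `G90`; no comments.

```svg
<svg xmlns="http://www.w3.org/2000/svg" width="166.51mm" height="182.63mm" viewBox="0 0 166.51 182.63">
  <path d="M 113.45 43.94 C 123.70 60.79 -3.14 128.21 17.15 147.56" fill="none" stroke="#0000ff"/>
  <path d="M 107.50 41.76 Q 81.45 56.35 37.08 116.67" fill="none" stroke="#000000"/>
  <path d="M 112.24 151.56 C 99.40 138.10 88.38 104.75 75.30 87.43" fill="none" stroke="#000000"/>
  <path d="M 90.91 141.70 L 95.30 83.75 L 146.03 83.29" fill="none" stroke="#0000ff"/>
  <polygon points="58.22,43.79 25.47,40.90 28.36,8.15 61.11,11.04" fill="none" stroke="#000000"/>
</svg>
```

viewBox `0 0 166.51 182.63` with mm width/height → 1 unit = 1 mm. Flip: y_m = 182.63 − y_svg.

**Shape 1** — `<path>` cubic bezier, stroke `#0000ff` → engrave (S390, F2683). Control points (SVG): P0=(113.45,43.94), P1=(123.70,60.79), P2=(-3.14,128.21), P3=(17.15,147.56); sampled at t=k/5. Machine vertices: (113.45,138.69) → (105.42,123.30) → (78.14,100.51) → (45.23,75.05) → (20.36,51.66) → (17.15,35.07). Open path.

**Shape 2** — `<path>` quadratic bezier, stroke `#000000` → score (S524, F2092). Control points (SVG): P0=(107.50,41.76), P1=(81.45,56.35), P2=(37.08,116.67); sampled at t=k/5. Machine vertices: (107.50,140.87) → (96.35,133.20) → (83.73,121.88) → (69.64,106.90) → (54.10,88.26) → (37.08,65.96). Open path.

**Shape 3** — `<path>` cubic bezier, stroke `#000000` → score (S524, F2092). Control points (SVG): P0=(112.24,151.56), P1=(99.40,138.10), P2=(88.38,104.75), P3=(75.30,87.43); sampled at t=k/5. Machine vertices: (112.24,31.07) → (104.72,41.25) → (97.46,54.47) → (90.26,69.02) → (82.93,83.17) → (75.30,95.20). Open path.

**Shape 4** — `<path>` open polyline, stroke `#0000ff` → engrave (S390, F2683). Machine vertices: (90.91,40.93) → (95.30,98.88) → (146.03,99.34). Open path.

**Shape 5** — `<polygon>` regular polygon, stroke `#000000` → score (S524, F2092). Machine vertices: (58.22,138.84) → (25.47,141.73) → (28.36,174.48) → (61.11,171.59) → (58.22,138.84). Closed: final G1 returns to the first vertex.

G21
G90
G0 X113.45 Y138.69
M3 S390
G1 X105.42 Y123.30 F2683
G1 X78.14 Y100.51
G1 X45.23 Y75.05
G1 X20.36 Y51.66
G1 X17.15 Y35.07
G0 X107.50 Y140.87
M3 S524
G1 X96.35 Y133.20 F2092
G1 X83.73 Y121.88
G1 X69.64 Y106.90
G1 X54.10 Y88.26
G1 X37.08 Y65.96
G0 X112.24 Y31.07
M3 S524
G1 X104.72 Y41.25 F2092
G1 X97.46 Y54.47
G1 X90.26 Y69.02
G1 X82.93 Y83.17
G1 X75.30 Y95.20
G0 X90.91 Y40.93
M3 S390
G1 X95.30 Y98.88 F2683
G1 X146.03 Y99.34
G0 X58.22 Y138.84
M3 S524
G1 X25.47 Y141.73 F2092
G1 X28.36 Y174.48
G1 X61.11 Y171.59
G1 X58.22 Y138.84
M5
G0 X0.00 Y0.00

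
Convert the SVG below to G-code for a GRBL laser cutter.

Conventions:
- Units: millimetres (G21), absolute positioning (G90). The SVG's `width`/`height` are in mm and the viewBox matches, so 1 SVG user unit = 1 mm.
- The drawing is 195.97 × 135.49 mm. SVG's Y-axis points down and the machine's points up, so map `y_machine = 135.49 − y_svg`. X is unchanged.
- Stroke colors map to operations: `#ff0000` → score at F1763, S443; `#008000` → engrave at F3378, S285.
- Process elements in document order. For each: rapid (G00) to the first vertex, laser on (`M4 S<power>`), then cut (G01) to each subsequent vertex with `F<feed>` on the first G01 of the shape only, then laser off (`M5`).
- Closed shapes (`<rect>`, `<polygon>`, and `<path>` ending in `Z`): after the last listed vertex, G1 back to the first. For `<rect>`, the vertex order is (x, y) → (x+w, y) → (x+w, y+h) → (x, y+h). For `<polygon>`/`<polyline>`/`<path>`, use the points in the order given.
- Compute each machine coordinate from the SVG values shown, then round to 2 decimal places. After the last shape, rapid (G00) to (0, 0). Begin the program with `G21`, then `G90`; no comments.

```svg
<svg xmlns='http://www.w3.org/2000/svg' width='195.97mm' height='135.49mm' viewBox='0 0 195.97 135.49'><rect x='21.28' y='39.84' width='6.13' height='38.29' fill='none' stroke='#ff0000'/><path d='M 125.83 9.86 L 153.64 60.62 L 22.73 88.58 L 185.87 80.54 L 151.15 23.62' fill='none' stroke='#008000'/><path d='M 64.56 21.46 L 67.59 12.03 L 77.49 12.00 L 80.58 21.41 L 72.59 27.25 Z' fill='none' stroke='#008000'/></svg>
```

1 u = 1 mm; y_m = 135.49 − y.

[1] `<rect>` rectangle, #ff0000→score S443 F1763: (21.28,95.65) → (27.41,95.65) → (27.41,57.36) → (21.28,57.36) → (21.28,95.65) (closed)

[2] `<path>` open polyline, #008000→engrave S285 F3378: (125.83,125.63) → (153.64,74.87) → (22.73,46.91) → (185.87,54.95) → (151.15,111.87)

[3] `<path>` regular polygon, #008000→engrave S285 F3378: (64.56,114.03) → (67.59,123.46) → (77.49,123.49) → (80.58,114.08) → (72.59,108.24) → (64.56,114.03) (closed)

G21
G90
G00 X21.28 Y95.65
M4 S443
G01 X27.41 Y95.65 F1763
G01 X27.41 Y57.36
G01 X21.28 Y57.36
G01 X21.28 Y95.65
M5
G00 X125.83 Y125.63
M4 S285
G01 X153.64 Y74.87 F3378
G01 X22.73 Y46.91
G01 X185.87 Y54.95
G01 X151.15 Y111.87
M5
G00 X64.56 Y114.03
M4 S285
G01 X67.59 Y123.46 F3378
G01 X77.49 Y123.49
G01 X80.58 Y114.08
G01 X72.59 Y108.24
G01 X64.56 Y114.03
M5
G00 X0.00 Y0.00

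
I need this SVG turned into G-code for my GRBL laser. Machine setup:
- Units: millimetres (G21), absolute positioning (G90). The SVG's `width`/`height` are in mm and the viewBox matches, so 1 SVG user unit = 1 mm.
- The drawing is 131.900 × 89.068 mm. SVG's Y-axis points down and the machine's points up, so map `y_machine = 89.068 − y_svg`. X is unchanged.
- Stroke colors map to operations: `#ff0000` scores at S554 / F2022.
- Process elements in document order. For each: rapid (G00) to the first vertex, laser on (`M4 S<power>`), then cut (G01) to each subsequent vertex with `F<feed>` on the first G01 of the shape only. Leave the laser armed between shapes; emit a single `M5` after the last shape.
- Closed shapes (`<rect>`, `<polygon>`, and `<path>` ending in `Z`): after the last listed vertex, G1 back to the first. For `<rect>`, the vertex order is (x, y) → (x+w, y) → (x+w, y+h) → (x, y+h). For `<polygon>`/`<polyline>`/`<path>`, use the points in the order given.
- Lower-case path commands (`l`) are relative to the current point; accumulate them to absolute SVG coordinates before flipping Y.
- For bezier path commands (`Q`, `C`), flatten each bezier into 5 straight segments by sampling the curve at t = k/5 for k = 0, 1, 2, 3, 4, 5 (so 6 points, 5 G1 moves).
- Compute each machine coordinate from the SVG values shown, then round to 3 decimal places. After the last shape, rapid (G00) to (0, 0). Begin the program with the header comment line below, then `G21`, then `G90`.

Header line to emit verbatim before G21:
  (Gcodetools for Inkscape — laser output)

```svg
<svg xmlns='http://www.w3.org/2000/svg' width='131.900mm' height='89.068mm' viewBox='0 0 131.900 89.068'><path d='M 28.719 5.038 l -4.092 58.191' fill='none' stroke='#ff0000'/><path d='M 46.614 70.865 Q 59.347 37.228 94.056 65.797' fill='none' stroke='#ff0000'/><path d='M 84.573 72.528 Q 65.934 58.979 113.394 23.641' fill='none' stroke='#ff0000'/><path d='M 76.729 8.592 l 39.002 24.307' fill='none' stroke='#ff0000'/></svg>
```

(Gcodetools for Inkscape — laser output)
G21
G90
G00 X28.719 Y84.030
M4 S554
G01 X24.627 Y25.839 F2022
G00 X46.614 Y18.203
M4 S554
G01 X52.586 Y29.170 F2022
G01 X60.317 Y35.160
G01 X69.805 Y36.173
G01 X81.051 Y32.210
G01 X94.056 Y23.271
G00 X84.573 Y16.540
M4 S554
G01 X79.761 Y22.831 F2022
G01 X80.238 Y30.865
G01 X86.002 Y40.643
G01 X97.054 Y52.163
G01 X113.394 Y65.427
G00 X76.729 Y80.476
M4 S554
G01 X115.731 Y56.169 F2022
M5
G00 X0.000 Y0.000

1 u = 1 mm; y_m = 89.068 − y.

[1] `<path>` line segment, #ff0000→score S554 F2022: (28.719,84.030) → (24.627,25.839)

[2] `<path>` quadratic bezier, #ff0000→score S554 F2022: (46.614,18.203) → (52.586,29.170) → (60.317,35.160) → (69.805,36.173) → (81.051,32.210) → (94.056,23.271)

[3] `<path>` quadratic bezier, #ff0000→score S554 F2022: (84.573,16.540) → (79.761,22.831) → (80.238,30.865) → (86.002,40.643) → (97.054,52.163) → (113.394,65.427)

[4] `<path>` line segment, #ff0000→score S554 F2022: (76.729,80.476) → (115.731,56.169)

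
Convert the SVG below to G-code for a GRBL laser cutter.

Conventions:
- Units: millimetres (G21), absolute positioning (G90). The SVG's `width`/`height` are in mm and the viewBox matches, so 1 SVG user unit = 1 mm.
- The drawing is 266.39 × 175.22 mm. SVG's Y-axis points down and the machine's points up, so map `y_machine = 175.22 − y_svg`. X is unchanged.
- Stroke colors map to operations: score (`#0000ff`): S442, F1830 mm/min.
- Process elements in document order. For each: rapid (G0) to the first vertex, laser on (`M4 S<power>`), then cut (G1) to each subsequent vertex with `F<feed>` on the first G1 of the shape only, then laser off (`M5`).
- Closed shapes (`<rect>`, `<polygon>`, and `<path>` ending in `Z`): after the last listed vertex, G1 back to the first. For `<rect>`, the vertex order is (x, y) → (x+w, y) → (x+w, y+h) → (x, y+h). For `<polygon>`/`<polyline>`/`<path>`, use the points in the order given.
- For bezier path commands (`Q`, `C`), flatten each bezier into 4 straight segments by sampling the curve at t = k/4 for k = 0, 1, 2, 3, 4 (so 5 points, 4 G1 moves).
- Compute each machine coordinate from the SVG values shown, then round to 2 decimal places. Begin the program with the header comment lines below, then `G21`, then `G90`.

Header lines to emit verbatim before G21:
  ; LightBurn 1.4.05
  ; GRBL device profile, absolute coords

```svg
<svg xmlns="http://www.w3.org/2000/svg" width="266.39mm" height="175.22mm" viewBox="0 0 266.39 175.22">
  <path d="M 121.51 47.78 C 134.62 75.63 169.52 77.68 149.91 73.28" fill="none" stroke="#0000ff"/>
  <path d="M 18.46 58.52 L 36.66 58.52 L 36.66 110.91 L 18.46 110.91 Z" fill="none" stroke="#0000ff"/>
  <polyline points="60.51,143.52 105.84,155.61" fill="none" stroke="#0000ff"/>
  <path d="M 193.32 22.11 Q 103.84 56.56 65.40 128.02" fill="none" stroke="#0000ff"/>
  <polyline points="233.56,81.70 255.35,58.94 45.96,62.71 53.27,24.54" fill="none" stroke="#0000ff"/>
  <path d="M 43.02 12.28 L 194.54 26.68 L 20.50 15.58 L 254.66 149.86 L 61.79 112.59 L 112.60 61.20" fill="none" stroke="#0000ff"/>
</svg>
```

Since the viewBox matches the mm dimensions, user units are millimetres directly. The only transform is the Y-flip y_m = 175.22 − y_svg.

Shape 1 is a cubic bezier drawn with `<path>`. Its stroke #0000ff means score at S442, F1830. After flipping Y the toolpath is (121.51,127.44) → (134.24,111.09) → (147.98,102.60) → (155.59,100.15) → (149.91,101.94).

Shape 2 is a rectangle drawn with `<path>`. Its stroke #0000ff means score at S442, F1830. After flipping Y the toolpath is (18.46,116.70) → (36.66,116.70) → (36.66,64.31) → (18.46,64.31) → (18.46,116.70), returning to the start.

Shape 3 is a line segment drawn with `<polyline>`. Its stroke #0000ff means score at S442, F1830. After flipping Y the toolpath is (60.51,31.70) → (105.84,19.61).

Shape 4 is a quadratic bezier drawn with `<path>`. Its stroke #0000ff means score at S442, F1830. After flipping Y the toolpath is (193.32,153.11) → (151.77,133.57) → (116.60,109.41) → (87.81,80.62) → (65.40,47.20).

Shape 5 is a open polyline drawn with `<polyline>`. Its stroke #0000ff means score at S442, F1830. After flipping Y the toolpath is (233.56,93.52) → (255.35,116.28) → (45.96,112.51) → (53.27,150.68).

Shape 6 is a open polyline drawn with `<path>`. Its stroke #0000ff means score at S442, F1830. After flipping Y the toolpath is (43.02,162.94) → (194.54,148.54) → (20.50,159.64) → (254.66,25.36) → (61.79,62.63) → (112.60,114.02).

; LightBurn 1.4.05
; GRBL device profile, absolute coords
G21
G90
G0 X121.51 Y127.44
M4 S442
G1 X134.24 Y111.09 F1830
G1 X147.98 Y102.60
G1 X155.59 Y100.15
G1 X149.91 Y101.94
M5
G0 X18.46 Y116.70
M4 S442
G1 X36.66 Y116.70 F1830
G1 X36.66 Y64.31
G1 X18.46 Y64.31
G1 X18.46 Y116.70
M5
G0 X60.51 Y31.70
M4 S442
G1 X105.84 Y19.61 F1830
M5
G0 X193.32 Y153.11
M4 S442
G1 X151.77 Y133.57 F1830
G1 X116.60 Y109.41
G1 X87.81 Y80.62
G1 X65.40 Y47.20
M5
G0 X233.56 Y93.52
M4 S442
G1 X255.35 Y116.28 F1830
G1 X45.96 Y112.51
G1 X53.27 Y150.68
M5
G0 X43.02 Y162.94
M4 S442
G1 X194.54 Y148.54 F1830
G1 X20.50 Y159.64
G1 X254.66 Y25.36
G1 X61.79 Y62.63
G1 X112.60 Y114.02
M5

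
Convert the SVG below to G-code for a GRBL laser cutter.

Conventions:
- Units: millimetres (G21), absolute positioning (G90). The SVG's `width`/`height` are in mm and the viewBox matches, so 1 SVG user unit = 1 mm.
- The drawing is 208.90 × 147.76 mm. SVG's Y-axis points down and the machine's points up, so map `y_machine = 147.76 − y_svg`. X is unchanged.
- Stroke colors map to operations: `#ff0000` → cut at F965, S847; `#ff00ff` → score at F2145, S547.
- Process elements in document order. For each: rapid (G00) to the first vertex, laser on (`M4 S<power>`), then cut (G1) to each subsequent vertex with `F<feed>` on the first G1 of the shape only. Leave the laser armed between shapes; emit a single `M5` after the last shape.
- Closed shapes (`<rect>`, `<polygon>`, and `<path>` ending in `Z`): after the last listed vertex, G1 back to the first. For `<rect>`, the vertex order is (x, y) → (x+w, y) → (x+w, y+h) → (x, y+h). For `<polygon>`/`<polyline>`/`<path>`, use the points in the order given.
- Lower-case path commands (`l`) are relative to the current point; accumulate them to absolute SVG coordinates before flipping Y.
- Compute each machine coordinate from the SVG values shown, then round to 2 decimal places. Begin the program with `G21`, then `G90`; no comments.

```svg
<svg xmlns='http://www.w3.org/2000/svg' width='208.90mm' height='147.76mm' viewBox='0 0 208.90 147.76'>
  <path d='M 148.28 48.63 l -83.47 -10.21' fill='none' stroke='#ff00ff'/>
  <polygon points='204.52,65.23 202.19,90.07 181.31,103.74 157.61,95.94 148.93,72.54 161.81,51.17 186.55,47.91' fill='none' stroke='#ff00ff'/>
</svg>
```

G21
G90
G00 X148.28 Y99.13
M4 S547
G1 X64.81 Y109.34 F2145
G00 X204.52 Y82.53
M4 S547
G1 X202.19 Y57.69 F2145
G1 X181.31 Y44.02
G1 X157.61 Y51.82
G1 X148.93 Y75.22
G1 X161.81 Y96.59
G1 X186.55 Y99.85
G1 X204.52 Y82.53
M5

1 u = 1 mm; y_m = 147.76 − y.

[1] `<path>` line segment, #ff00ff→score S547 F2145: (148.28,99.13) → (64.81,109.34)

[2] `<polygon>` regular polygon, #ff00ff→score S547 F2145: (204.52,82.53) → (202.19,57.69) → (181.31,44.02) → (157.61,51.82) → (148.93,75.22) → (161.81,96.59) → (186.55,99.85) → (204.52,82.53) (closed)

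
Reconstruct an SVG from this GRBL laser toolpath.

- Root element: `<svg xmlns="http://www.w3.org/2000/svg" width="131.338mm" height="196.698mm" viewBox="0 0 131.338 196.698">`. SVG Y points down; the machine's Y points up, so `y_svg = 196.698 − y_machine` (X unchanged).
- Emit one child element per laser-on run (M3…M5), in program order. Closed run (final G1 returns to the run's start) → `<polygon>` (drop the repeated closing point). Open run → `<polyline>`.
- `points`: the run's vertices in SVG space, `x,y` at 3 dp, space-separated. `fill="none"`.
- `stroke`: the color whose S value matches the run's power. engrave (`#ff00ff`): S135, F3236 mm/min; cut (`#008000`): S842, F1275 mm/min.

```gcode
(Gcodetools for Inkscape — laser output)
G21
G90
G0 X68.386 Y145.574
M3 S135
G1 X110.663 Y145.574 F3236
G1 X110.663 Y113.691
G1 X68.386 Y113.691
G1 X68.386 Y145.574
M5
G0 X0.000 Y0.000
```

Each laser-on run becomes one SVG element. Flip Y back into SVG space with y_svg = 196.698 − y_machine. Every run uses S135, so all elements get stroke `#ff00ff` (engrave).

Run 1: The run returns to its start, so emit a `<polygon>` with points (Y-flipped): 68.386,51.124 110.663,51.124 110.663,83.007 68.386,83.007.

<svg xmlns="http://www.w3.org/2000/svg" width="131.338mm" height="196.698mm" viewBox="0 0 131.338 196.698">
  <polygon points="68.386,51.124 110.663,51.124 110.663,83.007 68.386,83.007" fill="none" stroke="#ff00ff"/>
</svg>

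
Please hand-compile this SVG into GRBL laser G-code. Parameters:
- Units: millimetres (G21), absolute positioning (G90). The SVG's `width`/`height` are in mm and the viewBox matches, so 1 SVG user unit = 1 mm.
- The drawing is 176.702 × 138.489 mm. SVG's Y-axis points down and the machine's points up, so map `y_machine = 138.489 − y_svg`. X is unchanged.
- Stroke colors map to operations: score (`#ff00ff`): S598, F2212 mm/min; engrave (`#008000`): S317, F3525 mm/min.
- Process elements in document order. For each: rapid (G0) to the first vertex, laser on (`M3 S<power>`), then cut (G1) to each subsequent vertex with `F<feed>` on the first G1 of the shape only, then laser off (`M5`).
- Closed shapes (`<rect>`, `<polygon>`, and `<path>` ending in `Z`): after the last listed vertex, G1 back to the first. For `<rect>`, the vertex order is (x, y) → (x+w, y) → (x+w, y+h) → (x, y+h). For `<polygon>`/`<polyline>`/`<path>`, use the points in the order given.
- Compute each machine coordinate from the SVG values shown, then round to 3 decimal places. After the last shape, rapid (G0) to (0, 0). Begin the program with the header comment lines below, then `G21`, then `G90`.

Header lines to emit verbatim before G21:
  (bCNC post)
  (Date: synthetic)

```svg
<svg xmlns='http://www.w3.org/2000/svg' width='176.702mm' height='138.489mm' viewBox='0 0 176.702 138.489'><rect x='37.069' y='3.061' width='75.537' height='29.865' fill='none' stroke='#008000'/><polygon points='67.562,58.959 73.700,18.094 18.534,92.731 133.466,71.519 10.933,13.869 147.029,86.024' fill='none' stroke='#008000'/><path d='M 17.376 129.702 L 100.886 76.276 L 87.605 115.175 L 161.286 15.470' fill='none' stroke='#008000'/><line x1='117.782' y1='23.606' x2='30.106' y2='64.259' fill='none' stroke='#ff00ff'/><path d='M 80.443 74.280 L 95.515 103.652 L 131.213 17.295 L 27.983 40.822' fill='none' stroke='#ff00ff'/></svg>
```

(bCNC post)
(Date: synthetic)
G21
G90
G0 X37.069 Y135.428
M3 S317
G1 X112.606 Y135.428 F3525
G1 X112.606 Y105.563
G1 X37.069 Y105.563
G1 X37.069 Y135.428
M5
G0 X67.562 Y79.530
M3 S317
G1 X73.700 Y120.395 F3525
G1 X18.534 Y45.758
G1 X133.466 Y66.970
G1 X10.933 Y124.620
G1 X147.029 Y52.465
G1 X67.562 Y79.530
M5
G0 X17.376 Y8.787
M3 S317
G1 X100.886 Y62.213 F3525
G1 X87.605 Y23.314
G1 X161.286 Y123.019
M5
G0 X117.782 Y114.883
M3 S598
G1 X30.106 Y74.230 F2212
M5
G0 X80.443 Y64.209
M3 S598
G1 X95.515 Y34.837 F2212
G1 X131.213 Y121.194
G1 X27.983 Y97.667
M5
G0 X0.000 Y0.000

Since the viewBox matches the mm dimensions, user units are millimetres directly. The only transform is the Y-flip y_m = 138.489 − y_svg.

Shape 1 is a rectangle drawn with `<rect>`. Its stroke #008000 means engrave at S317, F3525. After flipping Y the toolpath is (37.069,135.428) → (112.606,135.428) → (112.606,105.563) → (37.069,105.563) → (37.069,135.428), returning to the start.

Shape 2 is a closed polygon drawn with `<polygon>`. Its stroke #008000 means engrave at S317, F3525. After flipping Y the toolpath is (67.562,79.530) → (73.700,120.395) → (18.534,45.758) → (133.466,66.970) → (10.933,124.620) → (147.029,52.465) → (67.562,79.530), returning to the start.

Shape 3 is a open polyline drawn with `<path>`. Its stroke #008000 means engrave at S317, F3525. After flipping Y the toolpath is (17.376,8.787) → (100.886,62.213) → (87.605,23.314) → (161.286,123.019).

Shape 4 is a line segment drawn with `<line>`. Its stroke #ff00ff means score at S598, F2212. After flipping Y the toolpath is (117.782,114.883) → (30.106,74.230).

Shape 5 is a open polyline drawn with `<path>`. Its stroke #ff00ff means score at S598, F2212. After flipping Y the toolpath is (80.443,64.209) → (95.515,34.837) → (131.213,121.194) → (27.983,97.667).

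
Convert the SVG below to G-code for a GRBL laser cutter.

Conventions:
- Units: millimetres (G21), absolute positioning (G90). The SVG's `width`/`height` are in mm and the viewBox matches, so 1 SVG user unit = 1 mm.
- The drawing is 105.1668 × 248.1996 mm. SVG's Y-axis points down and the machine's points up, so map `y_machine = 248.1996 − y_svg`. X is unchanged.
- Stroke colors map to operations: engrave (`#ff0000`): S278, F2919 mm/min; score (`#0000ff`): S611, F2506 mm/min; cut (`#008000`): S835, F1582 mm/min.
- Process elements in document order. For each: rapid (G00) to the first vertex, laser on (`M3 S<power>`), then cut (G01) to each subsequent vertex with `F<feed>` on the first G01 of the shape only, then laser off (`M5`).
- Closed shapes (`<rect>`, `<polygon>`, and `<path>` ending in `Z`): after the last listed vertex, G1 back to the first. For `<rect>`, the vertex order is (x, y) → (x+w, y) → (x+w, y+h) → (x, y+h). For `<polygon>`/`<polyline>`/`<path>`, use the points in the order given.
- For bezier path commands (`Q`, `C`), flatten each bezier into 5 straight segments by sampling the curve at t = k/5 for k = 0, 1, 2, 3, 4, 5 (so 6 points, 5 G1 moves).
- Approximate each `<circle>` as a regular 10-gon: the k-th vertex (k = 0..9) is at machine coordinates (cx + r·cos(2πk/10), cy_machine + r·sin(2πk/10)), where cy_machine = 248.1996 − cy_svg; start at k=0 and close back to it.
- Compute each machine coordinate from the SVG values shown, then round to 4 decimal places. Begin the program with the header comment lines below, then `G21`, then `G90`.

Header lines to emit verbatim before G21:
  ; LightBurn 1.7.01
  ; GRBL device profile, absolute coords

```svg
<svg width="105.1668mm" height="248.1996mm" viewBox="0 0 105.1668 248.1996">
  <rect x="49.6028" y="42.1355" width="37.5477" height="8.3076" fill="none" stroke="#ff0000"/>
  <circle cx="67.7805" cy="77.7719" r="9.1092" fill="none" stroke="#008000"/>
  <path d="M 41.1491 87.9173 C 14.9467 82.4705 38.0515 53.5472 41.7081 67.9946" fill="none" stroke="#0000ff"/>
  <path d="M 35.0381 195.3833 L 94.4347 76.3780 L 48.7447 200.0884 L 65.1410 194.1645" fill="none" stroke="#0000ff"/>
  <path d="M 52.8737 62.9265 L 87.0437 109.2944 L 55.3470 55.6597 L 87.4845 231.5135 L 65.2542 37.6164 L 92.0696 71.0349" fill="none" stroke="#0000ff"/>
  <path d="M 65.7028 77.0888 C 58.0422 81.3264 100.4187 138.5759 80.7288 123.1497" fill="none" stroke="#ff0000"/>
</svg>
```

1 u = 1 mm; y_m = 248.1996 − y.

[1] `<rect>` rectangle, #ff0000→engrave S278 F2919: (49.6028,206.0641) → (87.1505,206.0641) → (87.1505,197.7565) → (49.6028,197.7565) → (49.6028,206.0641) (closed)

[2] `<circle>` circle, #008000→cut S835 F1582: (76.8897,170.4277) → (75.1500,175.7820) → (70.5954,179.0911) → (64.9656,179.0911) → (60.4110,175.7820) → (58.6713,170.4277) → (60.4110,165.0734) → (64.9656,161.7643) → (70.5954,161.7643) → (75.1500,165.0734) → (76.8897,170.4277) (closed)

[3] `<path>` cubic bezier, #0000ff→score S611 F2506: (41.1491,160.2823) → (30.7945,165.8328) → (28.9733,173.8090) → (32.3854,181.0022) → (37.7304,184.2037) → (41.7081,180.2050)

[4] `<path>` open polyline, #0000ff→score S611 F2506: (35.0381,52.8163) → (94.4347,171.8216) → (48.7447,48.1112) → (65.1410,54.0351)

[5] `<path>` open polyline, #0000ff→score S611 F2506: (52.8737,185.2731) → (87.0437,138.9052) → (55.3470,192.5399) → (87.4845,16.6861) → (65.2542,210.5832) → (92.0696,177.1647)

[6] `<path>` cubic bezier, #ff0000→engrave S278 F2919: (65.7028,171.1108) → (66.2141,163.2123) → (73.3533,148.6240) → (81.7394,133.3788) → (85.9916,123.5098) → (80.7288,125.0499)

; LightBurn 1.7.01
; GRBL device profile, absolute coords
G21
G90
G00 X49.6028 Y206.0641
M3 S278
G01 X87.1505 Y206.0641 F2919
G01 X87.1505 Y197.7565
G01 X49.6028 Y197.7565
G01 X49.6028 Y206.0641
M5
G00 X76.8897 Y170.4277
M3 S835
G01 X75.1500 Y175.7820 F1582
G01 X70.5954 Y179.0911
G01 X64.9656 Y179.0911
G01 X60.4110 Y175.7820
G01 X58.6713 Y170.4277
G01 X60.4110 Y165.0734
G01 X64.9656 Y161.7643
G01 X70.5954 Y161.7643
G01 X75.1500 Y165.0734
G01 X76.8897 Y170.4277
M5
G00 X41.1491 Y160.2823
M3 S611
G01 X30.7945 Y165.8328 F2506
G01 X28.9733 Y173.8090
G01 X32.3854 Y181.0022
G01 X37.7304 Y184.2037
G01 X41.7081 Y180.2050
M5
G00 X35.0381 Y52.8163
M3 S611
G01 X94.4347 Y171.8216 F2506
G01 X48.7447 Y48.1112
G01 X65.1410 Y54.0351
M5
G00 X52.8737 Y185.2731
M3 S611
G01 X87.0437 Y138.9052 F2506
G01 X55.3470 Y192.5399
G01 X87.4845 Y16.6861
G01 X65.2542 Y210.5832
G01 X92.0696 Y177.1647
M5
G00 X65.7028 Y171.1108
M3 S278
G01 X66.2141 Y163.2123 F2919
G01 X73.3533 Y148.6240
G01 X81.7394 Y133.3788
G01 X85.9916 Y123.5098
G01 X80.7288 Y125.0499
M5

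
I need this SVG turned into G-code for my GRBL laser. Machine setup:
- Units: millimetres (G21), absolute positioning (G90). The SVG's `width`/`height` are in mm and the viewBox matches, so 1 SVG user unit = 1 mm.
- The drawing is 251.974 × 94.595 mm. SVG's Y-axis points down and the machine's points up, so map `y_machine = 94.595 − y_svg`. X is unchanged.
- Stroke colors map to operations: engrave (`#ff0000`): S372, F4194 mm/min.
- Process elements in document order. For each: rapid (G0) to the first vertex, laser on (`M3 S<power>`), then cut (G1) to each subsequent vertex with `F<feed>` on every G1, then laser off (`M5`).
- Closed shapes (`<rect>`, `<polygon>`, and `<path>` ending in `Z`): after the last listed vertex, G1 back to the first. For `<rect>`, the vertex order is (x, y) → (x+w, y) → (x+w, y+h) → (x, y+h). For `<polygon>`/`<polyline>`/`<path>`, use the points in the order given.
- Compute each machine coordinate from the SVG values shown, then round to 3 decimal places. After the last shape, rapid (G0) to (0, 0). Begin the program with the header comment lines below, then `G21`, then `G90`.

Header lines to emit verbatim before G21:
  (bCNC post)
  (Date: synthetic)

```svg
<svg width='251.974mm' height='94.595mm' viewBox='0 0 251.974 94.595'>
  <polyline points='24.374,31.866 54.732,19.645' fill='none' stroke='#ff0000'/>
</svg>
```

(bCNC post)
(Date: synthetic)
G21
G90
G0 X24.374 Y62.729
M3 S372
G1 X54.732 Y74.950 F4194
M5
G0 X0.000 Y0.000

viewBox `0 0 251.974 94.595` with mm width/height → 1 unit = 1 mm. Flip: y_m = 94.595 − y_svg.

**Shape 1** — `<polyline>` line segment, stroke `#ff0000` → engrave (S372, F4194). Machine vertices: (24.374,62.729) → (54.732,74.950). Open path.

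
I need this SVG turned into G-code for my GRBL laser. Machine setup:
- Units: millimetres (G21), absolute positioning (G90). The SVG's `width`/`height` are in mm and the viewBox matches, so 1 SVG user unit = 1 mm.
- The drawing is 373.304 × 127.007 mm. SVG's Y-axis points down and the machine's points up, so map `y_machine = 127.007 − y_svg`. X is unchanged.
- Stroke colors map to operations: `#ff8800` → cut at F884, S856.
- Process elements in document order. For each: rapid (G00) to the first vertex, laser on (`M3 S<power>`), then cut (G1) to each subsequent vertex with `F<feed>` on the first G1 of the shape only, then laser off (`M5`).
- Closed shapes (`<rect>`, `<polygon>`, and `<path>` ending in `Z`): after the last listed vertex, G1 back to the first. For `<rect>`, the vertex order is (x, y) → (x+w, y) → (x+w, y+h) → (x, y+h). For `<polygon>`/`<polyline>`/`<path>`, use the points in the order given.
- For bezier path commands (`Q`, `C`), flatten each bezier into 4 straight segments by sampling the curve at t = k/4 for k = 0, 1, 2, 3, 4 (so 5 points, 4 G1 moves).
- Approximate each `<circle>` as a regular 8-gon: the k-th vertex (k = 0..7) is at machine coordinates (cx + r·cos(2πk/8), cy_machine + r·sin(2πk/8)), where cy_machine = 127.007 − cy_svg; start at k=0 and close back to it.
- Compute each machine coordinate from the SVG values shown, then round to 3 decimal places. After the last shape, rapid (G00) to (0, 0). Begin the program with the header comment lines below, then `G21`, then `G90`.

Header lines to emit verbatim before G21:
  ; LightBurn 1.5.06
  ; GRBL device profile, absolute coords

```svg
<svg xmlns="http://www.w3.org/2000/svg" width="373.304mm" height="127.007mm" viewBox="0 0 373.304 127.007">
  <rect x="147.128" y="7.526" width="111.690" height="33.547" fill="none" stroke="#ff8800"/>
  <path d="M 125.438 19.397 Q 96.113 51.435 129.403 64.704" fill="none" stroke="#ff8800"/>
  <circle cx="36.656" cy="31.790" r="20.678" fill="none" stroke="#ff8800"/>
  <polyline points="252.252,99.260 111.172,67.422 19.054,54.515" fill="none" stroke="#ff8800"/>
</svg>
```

; LightBurn 1.5.06
; GRBL device profile, absolute coords
G21
G90
G00 X147.128 Y119.481
M3 S856
G1 X258.818 Y119.481 F884
G1 X258.818 Y85.934
G1 X147.128 Y85.934
G1 X147.128 Y119.481
M5
G00 X125.438 Y107.610
M3 S856
G1 X114.689 Y92.764 F884
G1 X111.767 Y80.264
G1 X116.671 Y70.111
G1 X129.403 Y62.303
M5
G00 X57.334 Y95.217
M3 S856
G1 X51.278 Y109.839 F884
G1 X36.656 Y115.895
G1 X22.034 Y109.839
G1 X15.978 Y95.217
G1 X22.034 Y80.595
G1 X36.656 Y74.539
G1 X51.278 Y80.595
G1 X57.334 Y95.217
M5
G00 X252.252 Y27.747
M3 S856
G1 X111.172 Y59.585 F884
G1 X19.054 Y72.492
M5
G00 X0.000 Y0.000

1 u = 1 mm; y_m = 127.007 − y.

[1] `<rect>` rectangle, #ff8800→cut S856 F884: (147.128,119.481) → (258.818,119.481) → (258.818,85.934) → (147.128,85.934) → (147.128,119.481) (closed)

[2] `<path>` quadratic bezier, #ff8800→cut S856 F884: (125.438,107.610) → (114.689,92.764) → (111.767,80.264) → (116.671,70.111) → (129.403,62.303)

[3] `<circle>` circle, #ff8800→cut S856 F884: (57.334,95.217) → (51.278,109.839) → (36.656,115.895) → (22.034,109.839) → (15.978,95.217) → (22.034,80.595) → (36.656,74.539) → (51.278,80.595) → (57.334,95.217) (closed)

[4] `<polyline>` open polyline, #ff8800→cut S856 F884: (252.252,27.747) → (111.172,59.585) → (19.054,72.492)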